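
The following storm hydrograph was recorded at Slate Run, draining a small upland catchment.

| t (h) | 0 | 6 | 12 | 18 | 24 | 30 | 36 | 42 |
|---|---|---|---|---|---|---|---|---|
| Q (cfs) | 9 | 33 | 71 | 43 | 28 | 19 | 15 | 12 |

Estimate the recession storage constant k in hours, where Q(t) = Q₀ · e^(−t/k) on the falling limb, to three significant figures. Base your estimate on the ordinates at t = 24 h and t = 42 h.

On the falling limb, Q drops from 28 to 12 cfs between t = 24 h and t = 42 h (Δt = 18 h).
k = −Δt / ln(Q₂/Q₁) = −18 / ln(12/28) = 21.2 h.

k ≈ 21.2 h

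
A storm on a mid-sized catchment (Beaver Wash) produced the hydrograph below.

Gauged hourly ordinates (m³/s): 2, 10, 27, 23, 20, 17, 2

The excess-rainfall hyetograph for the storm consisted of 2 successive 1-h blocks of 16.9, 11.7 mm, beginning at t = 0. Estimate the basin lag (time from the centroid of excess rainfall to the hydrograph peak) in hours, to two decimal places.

t_L ≈ 1.09 h

Centroid of excess rainfall: t_c = Σ P_i·t̄_i / ΣP_i = 0.9091 h (block centres at 0.5, 1.5 h).
Hydrograph peak occurs at t = 2 h, so basin lag t_L = 2 − 0.9091 = 1.09 h.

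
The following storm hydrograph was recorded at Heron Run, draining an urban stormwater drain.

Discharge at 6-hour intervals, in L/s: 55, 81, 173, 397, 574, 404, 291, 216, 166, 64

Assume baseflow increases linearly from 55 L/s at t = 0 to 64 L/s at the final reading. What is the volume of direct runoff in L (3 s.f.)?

V ≈ 3.94 × 10^7 L

Direct-runoff ordinates (Q − Q_b): 0.00, 25.00, 116.00, 339.00, 515.00, 344.00, 230.00, 154.00, 103.00, 0.00 L/s.
ΣQ_DR = 1826 L/s.
With Δt = 6 h = 21600 s, V = ΣQ_DR · Δt = 1826 × 21600 = 3.94 × 10^7 L.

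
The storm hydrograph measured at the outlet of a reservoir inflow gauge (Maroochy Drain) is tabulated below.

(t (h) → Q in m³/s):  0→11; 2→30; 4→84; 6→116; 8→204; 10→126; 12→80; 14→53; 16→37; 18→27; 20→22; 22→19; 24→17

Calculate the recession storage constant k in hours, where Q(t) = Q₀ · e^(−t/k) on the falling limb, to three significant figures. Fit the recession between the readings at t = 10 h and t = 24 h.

On the falling limb, Q drops from 126 to 17 m³/s between t = 10 h and t = 24 h (Δt = 14 h).
k = −Δt / ln(Q₂/Q₁) = −14 / ln(17/126) = 6.99 h.

k ≈ 6.99 h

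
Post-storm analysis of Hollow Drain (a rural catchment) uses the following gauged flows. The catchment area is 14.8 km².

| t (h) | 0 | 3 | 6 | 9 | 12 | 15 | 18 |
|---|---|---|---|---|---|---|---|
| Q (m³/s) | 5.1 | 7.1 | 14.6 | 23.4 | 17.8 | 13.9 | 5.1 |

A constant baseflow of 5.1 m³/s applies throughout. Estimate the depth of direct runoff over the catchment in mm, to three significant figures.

d ≈ 37.4 mm

Direct runoff: 0.0, 2.0, 9.5, 18.3, 12.7, 8.8, 0.0 m³/s; ΣQ_DR = 51.30 m³/s.
V = ΣQ_DR · Δt = 51.30 × 10800 s = 5.540 × 10^5 m³.
Over A = 14.8 km², depth = V / A = 37.4 mm.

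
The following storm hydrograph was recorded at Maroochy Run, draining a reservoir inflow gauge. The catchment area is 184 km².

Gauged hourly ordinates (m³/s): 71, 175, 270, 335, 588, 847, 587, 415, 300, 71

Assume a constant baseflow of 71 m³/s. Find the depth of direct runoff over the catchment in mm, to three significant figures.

Direct runoff: 0.0, 104.0, 199.0, 264.0, 517.0, 776.0, 516.0, 344.0, 229.0, 0.0 m³/s; ΣQ_DR = 2949 m³/s.
V = ΣQ_DR · Δt = 2949 × 3600 s = 1.062 × 10^7 m³.
Over A = 184 km², depth = V / A = 57.7 mm.

d ≈ 57.7 mm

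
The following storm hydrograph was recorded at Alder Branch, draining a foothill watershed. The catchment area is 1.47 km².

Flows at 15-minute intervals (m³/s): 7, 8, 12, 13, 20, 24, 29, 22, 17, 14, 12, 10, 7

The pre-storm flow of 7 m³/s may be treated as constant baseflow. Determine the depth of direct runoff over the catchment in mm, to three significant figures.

Direct runoff: 0.0, 1.0, 5.0, 6.0, 13.0, 17.0, 22.0, 15.0, 10.0, 7.0, 5.0, 3.0, 0.0 m³/s; ΣQ_DR = 104.0 m³/s.
V = ΣQ_DR · Δt = 104.0 × 900 s = 93600 m³.
Over A = 1.47 km², depth = V / A = 63.7 mm.

d ≈ 63.7 mm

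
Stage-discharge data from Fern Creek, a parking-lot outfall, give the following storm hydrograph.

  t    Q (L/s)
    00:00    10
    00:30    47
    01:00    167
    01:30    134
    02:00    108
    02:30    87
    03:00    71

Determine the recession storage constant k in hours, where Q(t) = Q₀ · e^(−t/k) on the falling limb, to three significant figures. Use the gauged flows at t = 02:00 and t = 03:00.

k ≈ 2.38 h

On the falling limb, Q drops from 108 to 71 L/s between t = 02:00 and t = 03:00 (Δt = 1 h).
k = −Δt / ln(Q₂/Q₁) = −1 / ln(71/108) = 2.38 h.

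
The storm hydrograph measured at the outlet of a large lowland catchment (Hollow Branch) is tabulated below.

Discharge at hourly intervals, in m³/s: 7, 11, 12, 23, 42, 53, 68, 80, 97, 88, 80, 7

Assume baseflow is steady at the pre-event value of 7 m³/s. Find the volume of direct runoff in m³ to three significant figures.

Direct-runoff ordinates (Q − Q_b): 0.0, 4.0, 5.0, 16.0, 35.0, 46.0, 61.0, 73.0, 90.0, 81.0, 73.0, 0.0 m³/s.
ΣQ_DR = 484.0 m³/s.
With Δt = 1 h = 3600 s, V = ΣQ_DR · Δt = 484.0 × 3600 = 1.74 × 10^6 m³.

V ≈ 1.74 × 10^6 m³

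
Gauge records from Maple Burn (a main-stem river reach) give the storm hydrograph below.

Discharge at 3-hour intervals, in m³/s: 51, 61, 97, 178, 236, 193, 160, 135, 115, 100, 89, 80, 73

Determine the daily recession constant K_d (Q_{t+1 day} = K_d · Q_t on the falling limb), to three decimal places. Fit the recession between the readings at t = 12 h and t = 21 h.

Between t = 12 h and t = 21 h the flow falls from 236 to 135 m³/s over 3×3 h = 9 h.
Per-interval ratio K = (135/236)^(1/3) = 0.8301; K_d = K^(24/3) = 0.225.

K_d ≈ 0.225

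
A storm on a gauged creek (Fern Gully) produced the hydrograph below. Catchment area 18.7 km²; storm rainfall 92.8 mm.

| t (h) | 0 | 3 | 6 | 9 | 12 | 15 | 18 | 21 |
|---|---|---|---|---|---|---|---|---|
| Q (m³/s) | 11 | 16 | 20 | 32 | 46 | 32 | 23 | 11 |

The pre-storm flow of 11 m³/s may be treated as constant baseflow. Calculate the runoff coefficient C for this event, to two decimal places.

C ≈ 0.64

ΣQ_DR = 103.0 m³/s; V = ΣQ_DR·Δt = 1.112 × 10^6 m³.
Runoff depth d = V / A = 59.49 mm.
C = d / P = 59.49 / 92.8 = 0.64.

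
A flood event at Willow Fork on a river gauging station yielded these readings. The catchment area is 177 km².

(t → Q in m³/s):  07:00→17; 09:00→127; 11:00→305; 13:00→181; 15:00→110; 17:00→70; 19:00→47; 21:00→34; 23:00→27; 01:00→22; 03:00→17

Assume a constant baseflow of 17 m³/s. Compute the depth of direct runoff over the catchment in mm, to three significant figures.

Direct runoff: 0.0, 110.0, 288.0, 164.0, 93.0, 53.0, 30.0, 17.0, 10.0, 5.0, 0.0 m³/s; ΣQ_DR = 770.0 m³/s.
V = ΣQ_DR · Δt = 770.0 × 7200 s = 5.544 × 10^6 m³.
Over A = 177 km², depth = V / A = 31.3 mm.

d ≈ 31.3 mm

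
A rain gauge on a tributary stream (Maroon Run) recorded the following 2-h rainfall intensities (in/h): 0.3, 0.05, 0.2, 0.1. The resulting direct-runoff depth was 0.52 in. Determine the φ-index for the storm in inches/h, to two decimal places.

Only the 2 blocks with intensity above φ contribute runoff: 0.3, 0.2 in/h.
Σ(I−φ)·Δt = d  ⇒  (0.3+0.2 − 2φ)·2 = 0.52
φ = (0.5000 − 0.52/2) / 2 = 0.12 in/h.

φ ≈ 0.12 in/h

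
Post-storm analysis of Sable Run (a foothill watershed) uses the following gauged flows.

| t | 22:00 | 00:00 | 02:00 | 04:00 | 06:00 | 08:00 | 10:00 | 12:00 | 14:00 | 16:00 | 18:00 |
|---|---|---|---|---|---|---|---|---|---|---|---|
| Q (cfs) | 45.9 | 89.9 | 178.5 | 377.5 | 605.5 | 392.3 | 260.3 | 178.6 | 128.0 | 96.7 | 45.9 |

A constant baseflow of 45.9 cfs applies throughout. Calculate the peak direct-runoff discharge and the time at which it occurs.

Q_p = 559.6 cfs at t = 06:00

Subtracting baseflow gives direct-runoff ordinates: 0.0, 44.0, 132.6, 331.6, 559.6, 346.4, 214.4, 132.7, 82.1, 50.8, 0.0 cfs.
The maximum is 559.6 cfs, occurring at the reading for t = 06:00.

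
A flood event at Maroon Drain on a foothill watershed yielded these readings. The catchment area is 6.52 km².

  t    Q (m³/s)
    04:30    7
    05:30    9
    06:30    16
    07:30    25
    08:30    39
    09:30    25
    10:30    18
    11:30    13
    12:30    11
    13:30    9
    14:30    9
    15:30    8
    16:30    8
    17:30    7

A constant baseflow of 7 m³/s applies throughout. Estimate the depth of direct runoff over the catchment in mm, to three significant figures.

d ≈ 58.5 mm

Direct runoff: 0.0, 2.0, 9.0, 18.0, 32.0, 18.0, 11.0, 6.0, 4.0, 2.0, 2.0, 1.0, 1.0, 0.0 m³/s; ΣQ_DR = 106.0 m³/s.
V = ΣQ_DR · Δt = 106.0 × 3600 s = 3.816 × 10^5 m³.
Over A = 6.52 km², depth = V / A = 58.5 mm.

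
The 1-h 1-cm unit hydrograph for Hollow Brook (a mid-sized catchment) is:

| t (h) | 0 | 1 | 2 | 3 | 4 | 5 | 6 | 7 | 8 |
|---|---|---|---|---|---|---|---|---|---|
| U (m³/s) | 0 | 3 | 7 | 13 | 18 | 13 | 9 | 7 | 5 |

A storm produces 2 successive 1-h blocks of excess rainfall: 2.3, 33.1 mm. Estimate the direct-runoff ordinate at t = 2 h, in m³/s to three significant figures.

By discrete convolution, Q_j = Σ (P_i / 10 mm) · U_{j−i}.
At t = 2 h (j=2): Q = (2.3/10)·7 + (33.1/10)·3 = 11.5 m³/s.

Q ≈ 11.5 m³/s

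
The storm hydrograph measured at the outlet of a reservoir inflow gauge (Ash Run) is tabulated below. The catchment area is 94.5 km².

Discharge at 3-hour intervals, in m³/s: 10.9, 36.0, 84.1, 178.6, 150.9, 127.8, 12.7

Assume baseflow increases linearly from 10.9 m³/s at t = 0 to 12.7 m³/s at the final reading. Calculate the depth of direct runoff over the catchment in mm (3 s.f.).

Direct runoff: 0.00, 24.80, 72.60, 166.80, 138.80, 115.40, 0.00 m³/s; ΣQ_DR = 518.4 m³/s.
V = ΣQ_DR · Δt = 518.4 × 10800 s = 5.599 × 10^6 m³.
Over A = 94.5 km², depth = V / A = 59.2 mm.

d ≈ 59.2 mm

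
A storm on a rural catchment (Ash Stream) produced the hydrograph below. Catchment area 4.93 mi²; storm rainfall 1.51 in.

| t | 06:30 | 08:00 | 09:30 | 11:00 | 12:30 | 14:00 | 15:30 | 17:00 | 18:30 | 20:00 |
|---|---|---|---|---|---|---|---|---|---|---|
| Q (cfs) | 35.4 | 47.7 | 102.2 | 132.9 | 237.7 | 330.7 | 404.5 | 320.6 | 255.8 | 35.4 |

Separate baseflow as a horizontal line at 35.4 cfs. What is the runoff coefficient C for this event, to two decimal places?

C ≈ 0.48

ΣQ_DR = 1549 cfs; V = ΣQ_DR·Δt = 8.364 × 10^6 ft³.
Runoff depth d = V / A = 0.7303 in.
C = d / P = 0.7303 / 1.51 = 0.48.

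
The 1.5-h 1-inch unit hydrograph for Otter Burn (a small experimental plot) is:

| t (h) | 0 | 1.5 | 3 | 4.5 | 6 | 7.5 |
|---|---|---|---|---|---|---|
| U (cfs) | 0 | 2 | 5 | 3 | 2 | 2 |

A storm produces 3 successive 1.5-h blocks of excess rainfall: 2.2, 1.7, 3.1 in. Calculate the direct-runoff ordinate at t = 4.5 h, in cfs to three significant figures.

Q ≈ 21.3 cfs

By discrete convolution, Q_j = Σ (P_i / 1 in) · U_{j−i}.
At t = 4.5 h (j=3): Q = (2.2/1)·3 + (1.7/1)·5 + (3.1/1)·2 = 21.3 cfs.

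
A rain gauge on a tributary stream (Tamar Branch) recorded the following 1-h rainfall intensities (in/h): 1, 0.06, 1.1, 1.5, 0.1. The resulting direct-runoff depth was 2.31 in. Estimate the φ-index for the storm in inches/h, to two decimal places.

Only the 3 blocks with intensity above φ contribute runoff: 1, 1.1, 1.5 in/h.
Σ(I−φ)·Δt = d  ⇒  (1+1.1+1.5 − 3φ)·1 = 2.31
φ = (3.600 − 2.31/1) / 3 = 0.43 in/h.

φ ≈ 0.43 in/h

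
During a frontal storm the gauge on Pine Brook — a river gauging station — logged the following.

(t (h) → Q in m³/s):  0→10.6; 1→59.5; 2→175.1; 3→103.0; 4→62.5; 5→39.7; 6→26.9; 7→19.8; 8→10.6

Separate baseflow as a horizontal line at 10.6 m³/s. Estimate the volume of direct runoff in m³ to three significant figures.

V ≈ 1.48 × 10^6 m³

Direct-runoff ordinates (Q − Q_b): 0.0, 48.9, 164.5, 92.4, 51.9, 29.1, 16.3, 9.2, 0.0 m³/s.
ΣQ_DR = 412.3 m³/s.
With Δt = 1 h = 3600 s, V = ΣQ_DR · Δt = 412.3 × 3600 = 1.48 × 10^6 m³.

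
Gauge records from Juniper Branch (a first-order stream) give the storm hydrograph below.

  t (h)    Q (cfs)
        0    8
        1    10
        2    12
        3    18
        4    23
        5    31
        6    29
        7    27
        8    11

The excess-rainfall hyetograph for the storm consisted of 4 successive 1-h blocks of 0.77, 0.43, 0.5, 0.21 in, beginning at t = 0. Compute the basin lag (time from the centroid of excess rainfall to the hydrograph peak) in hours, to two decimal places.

Centroid of excess rainfall: t_c = Σ P_i·t̄_i / ΣP_i = 1.5785 h (block centres at 0.5, 1.5, 2.5, 3.5 h).
Hydrograph peak occurs at t = 5 h, so basin lag t_L = 5 − 1.5785 = 3.42 h.

t_L ≈ 3.42 h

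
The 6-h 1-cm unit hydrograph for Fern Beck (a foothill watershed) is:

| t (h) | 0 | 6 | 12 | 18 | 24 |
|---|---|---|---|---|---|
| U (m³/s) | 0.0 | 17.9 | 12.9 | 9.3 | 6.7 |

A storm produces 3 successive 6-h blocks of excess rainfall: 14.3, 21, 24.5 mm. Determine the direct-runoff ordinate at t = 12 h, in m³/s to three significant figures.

Q ≈ 56.0 m³/s

By discrete convolution, Q_j = Σ (P_i / 10 mm) · U_{j−i}.
At t = 12 h (j=2): Q = (14.3/10)·12.9 + (21/10)·17.9 + (24.5/10)·0.0 = 56.0 m³/s.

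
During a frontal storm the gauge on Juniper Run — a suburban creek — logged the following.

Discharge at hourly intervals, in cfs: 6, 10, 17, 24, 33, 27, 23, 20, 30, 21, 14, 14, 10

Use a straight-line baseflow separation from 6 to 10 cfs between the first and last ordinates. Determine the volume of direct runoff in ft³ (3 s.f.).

Direct-runoff ordinates (Q − Q_b): 0.00, 3.67, 10.33, 17.00, 25.67, 19.33, 15.00, 11.67, 21.33, 12.00, 4.67, 4.33, 0.00 cfs.
ΣQ_DR = 145.0 cfs.
With Δt = 1 h = 3600 s, V = ΣQ_DR · Δt = 145.0 × 3600 = 5.22 × 10^5 ft³.

V ≈ 5.22 × 10^5 ft³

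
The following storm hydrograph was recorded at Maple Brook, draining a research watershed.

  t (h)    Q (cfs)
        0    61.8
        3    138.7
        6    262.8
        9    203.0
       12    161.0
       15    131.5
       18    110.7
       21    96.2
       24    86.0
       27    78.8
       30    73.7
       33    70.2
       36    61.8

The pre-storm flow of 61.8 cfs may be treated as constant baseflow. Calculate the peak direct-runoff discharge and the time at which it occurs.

Subtracting baseflow gives direct-runoff ordinates: 0.0, 76.9, 201.0, 141.2, 99.2, 69.7, 48.9, 34.4, 24.2, 17.0, 11.9, 8.4, 0.0 cfs.
The maximum is 201.0 cfs, occurring at the reading for t = 6 h.

Q_p = 201.0 cfs at t = 6 h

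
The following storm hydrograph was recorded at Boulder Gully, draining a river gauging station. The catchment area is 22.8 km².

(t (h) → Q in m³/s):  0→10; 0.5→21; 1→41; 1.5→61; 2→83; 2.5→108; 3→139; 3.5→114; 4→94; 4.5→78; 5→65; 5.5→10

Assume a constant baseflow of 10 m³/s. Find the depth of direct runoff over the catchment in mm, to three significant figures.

Direct runoff: 0.0, 11.0, 31.0, 51.0, 73.0, 98.0, 129.0, 104.0, 84.0, 68.0, 55.0, 0.0 m³/s; ΣQ_DR = 704.0 m³/s.
V = ΣQ_DR · Δt = 704.0 × 1800 s = 1.267 × 10^6 m³.
Over A = 22.8 km², depth = V / A = 55.6 mm.

d ≈ 55.6 mm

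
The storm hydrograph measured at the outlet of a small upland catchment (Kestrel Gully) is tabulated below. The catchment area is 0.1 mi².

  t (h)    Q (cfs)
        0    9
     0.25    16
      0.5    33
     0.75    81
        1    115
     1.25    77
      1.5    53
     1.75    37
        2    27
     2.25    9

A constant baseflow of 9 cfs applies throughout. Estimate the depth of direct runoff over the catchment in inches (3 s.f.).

d ≈ 1.42 in

Direct runoff: 0.0, 7.0, 24.0, 72.0, 106.0, 68.0, 44.0, 28.0, 18.0, 0.0 cfs; ΣQ_DR = 367.0 cfs.
V = ΣQ_DR · Δt = 367.0 × 900 s = 3.303 × 10^5 ft³.
Over A = 0.1 mi², depth = V / A = 1.42 in.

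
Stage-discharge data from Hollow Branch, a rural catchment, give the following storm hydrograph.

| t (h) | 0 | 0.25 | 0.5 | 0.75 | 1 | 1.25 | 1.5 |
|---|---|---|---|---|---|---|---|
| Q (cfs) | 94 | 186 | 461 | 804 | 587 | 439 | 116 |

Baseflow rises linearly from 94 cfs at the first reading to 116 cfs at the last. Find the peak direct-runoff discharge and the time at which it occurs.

Subtracting baseflow gives direct-runoff ordinates: 0.00, 88.33, 359.67, 699.00, 478.33, 326.67, 0.00 cfs.
The maximum is 699.00 cfs, occurring at the reading for t = 0.75 h.

Q_p = 699.00 cfs at t = 0.75 h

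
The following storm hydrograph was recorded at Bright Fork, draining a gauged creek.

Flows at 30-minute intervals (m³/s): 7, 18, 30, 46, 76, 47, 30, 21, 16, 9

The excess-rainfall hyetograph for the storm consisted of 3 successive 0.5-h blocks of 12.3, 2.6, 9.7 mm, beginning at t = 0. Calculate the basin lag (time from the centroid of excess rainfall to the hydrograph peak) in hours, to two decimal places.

t_L ≈ 1.30 h

Centroid of excess rainfall: t_c = Σ P_i·t̄_i / ΣP_i = 0.6972 h (block centres at 0.25, 0.75, 1.25 h).
Hydrograph peak occurs at t = 2 h, so basin lag t_L = 2 − 0.6972 = 1.30 h.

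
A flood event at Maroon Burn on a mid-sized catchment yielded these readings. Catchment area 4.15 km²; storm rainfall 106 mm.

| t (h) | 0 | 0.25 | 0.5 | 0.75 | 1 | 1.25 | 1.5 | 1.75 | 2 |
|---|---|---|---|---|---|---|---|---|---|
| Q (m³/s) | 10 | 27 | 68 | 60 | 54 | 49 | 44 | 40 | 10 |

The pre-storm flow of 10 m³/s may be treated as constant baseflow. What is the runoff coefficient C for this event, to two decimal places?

C ≈ 0.56

ΣQ_DR = 272.0 m³/s; V = ΣQ_DR·Δt = 2.448 × 10^5 m³.
Runoff depth d = V / A = 58.99 mm.
C = d / P = 58.99 / 106 = 0.56.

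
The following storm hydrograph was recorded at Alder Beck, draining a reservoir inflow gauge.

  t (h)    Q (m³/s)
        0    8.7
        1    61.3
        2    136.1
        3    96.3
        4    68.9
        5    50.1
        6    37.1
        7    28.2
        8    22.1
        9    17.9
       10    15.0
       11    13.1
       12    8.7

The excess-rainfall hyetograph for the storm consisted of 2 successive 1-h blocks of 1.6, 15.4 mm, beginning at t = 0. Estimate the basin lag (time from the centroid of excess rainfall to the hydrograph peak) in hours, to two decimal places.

t_L ≈ 0.59 h

Centroid of excess rainfall: t_c = Σ P_i·t̄_i / ΣP_i = 1.4059 h (block centres at 0.5, 1.5 h).
Hydrograph peak occurs at t = 2 h, so basin lag t_L = 2 − 1.4059 = 0.59 h.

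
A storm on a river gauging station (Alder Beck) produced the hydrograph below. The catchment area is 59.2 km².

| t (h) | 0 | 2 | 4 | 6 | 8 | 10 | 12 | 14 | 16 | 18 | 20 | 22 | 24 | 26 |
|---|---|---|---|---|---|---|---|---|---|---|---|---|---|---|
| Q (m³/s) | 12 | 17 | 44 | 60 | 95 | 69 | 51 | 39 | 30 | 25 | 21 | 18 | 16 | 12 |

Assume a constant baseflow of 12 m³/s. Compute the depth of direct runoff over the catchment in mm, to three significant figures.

d ≈ 41.5 mm

Direct runoff: 0.0, 5.0, 32.0, 48.0, 83.0, 57.0, 39.0, 27.0, 18.0, 13.0, 9.0, 6.0, 4.0, 0.0 m³/s; ΣQ_DR = 341.0 m³/s.
V = ΣQ_DR · Δt = 341.0 × 7200 s = 2.455 × 10^6 m³.
Over A = 59.2 km², depth = V / A = 41.5 mm.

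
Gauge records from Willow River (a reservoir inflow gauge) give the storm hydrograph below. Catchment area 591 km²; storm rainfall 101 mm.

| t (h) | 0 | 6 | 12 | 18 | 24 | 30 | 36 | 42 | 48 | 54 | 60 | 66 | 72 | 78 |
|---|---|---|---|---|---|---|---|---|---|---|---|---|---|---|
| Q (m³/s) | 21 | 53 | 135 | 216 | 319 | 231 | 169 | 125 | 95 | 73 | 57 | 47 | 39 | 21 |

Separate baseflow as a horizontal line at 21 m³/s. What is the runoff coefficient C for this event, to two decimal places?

ΣQ_DR = 1307 m³/s; V = ΣQ_DR·Δt = 2.823 × 10^7 m³.
Runoff depth d = V / A = 47.77 mm.
C = d / P = 47.77 / 101 = 0.47.

C ≈ 0.47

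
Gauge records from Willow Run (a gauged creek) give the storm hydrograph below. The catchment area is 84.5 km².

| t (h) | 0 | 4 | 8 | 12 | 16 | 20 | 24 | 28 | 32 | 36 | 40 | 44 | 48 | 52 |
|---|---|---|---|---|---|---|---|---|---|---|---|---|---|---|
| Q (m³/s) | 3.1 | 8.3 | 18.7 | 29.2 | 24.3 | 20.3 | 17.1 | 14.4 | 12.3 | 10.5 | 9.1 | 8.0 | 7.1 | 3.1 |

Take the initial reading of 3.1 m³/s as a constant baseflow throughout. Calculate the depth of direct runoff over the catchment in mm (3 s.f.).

Direct runoff: 0.0, 5.2, 15.6, 26.1, 21.2, 17.2, 14.0, 11.3, 9.2, 7.4, 6.0, 4.9, 4.0, 0.0 m³/s; ΣQ_DR = 142.1 m³/s.
V = ΣQ_DR · Δt = 142.1 × 14400 s = 2.046 × 10^6 m³.
Over A = 84.5 km², depth = V / A = 24.2 mm.

d ≈ 24.2 mm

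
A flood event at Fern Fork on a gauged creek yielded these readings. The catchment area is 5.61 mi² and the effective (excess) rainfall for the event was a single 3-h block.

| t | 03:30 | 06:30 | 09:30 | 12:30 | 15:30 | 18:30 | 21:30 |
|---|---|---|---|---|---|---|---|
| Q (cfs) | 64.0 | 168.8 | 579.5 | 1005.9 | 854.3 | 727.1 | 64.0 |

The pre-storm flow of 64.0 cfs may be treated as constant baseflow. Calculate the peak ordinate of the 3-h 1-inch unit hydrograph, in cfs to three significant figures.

U_p ≈ 377 cfs

Direct runoff: 0.0, 104.8, 515.5, 941.9, 790.3, 663.1, 0.0 cfs; ΣQ_DR = 3016 cfs, peak = 941.9 cfs.
Runoff depth d = ΣQ_DR·Δt / A = 3016 × 10800 / (5.61 mi²) = 2.499 in.
The 1-inch UH is the DRH scaled by (1 in)/d, so U_p = 941.9 × 1/2.499 = 377 cfs.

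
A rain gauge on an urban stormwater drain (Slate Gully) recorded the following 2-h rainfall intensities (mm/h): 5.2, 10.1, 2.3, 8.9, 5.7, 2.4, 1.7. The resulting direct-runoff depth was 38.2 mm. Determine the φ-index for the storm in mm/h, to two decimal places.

φ ≈ 2.70 mm/h

Only the 4 blocks with intensity above φ contribute runoff: 5.2, 10.1, 8.9, 5.7 mm/h.
Σ(I−φ)·Δt = d  ⇒  (5.2+10.1+8.9+5.7 − 4φ)·2 = 38.2
φ = (29.90 − 38.2/2) / 4 = 2.70 mm/h.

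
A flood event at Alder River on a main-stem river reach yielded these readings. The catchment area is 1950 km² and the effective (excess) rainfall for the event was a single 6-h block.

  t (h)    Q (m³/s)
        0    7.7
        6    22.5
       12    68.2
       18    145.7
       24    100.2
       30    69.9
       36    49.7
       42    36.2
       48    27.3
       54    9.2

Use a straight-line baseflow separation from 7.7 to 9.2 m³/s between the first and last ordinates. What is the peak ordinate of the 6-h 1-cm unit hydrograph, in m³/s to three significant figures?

Direct runoff: 0.00, 14.63, 60.17, 137.50, 91.83, 61.37, 41.00, 27.33, 18.27, 0.00 m³/s; ΣQ_DR = 452.1 m³/s, peak = 137.50 m³/s.
Runoff depth d = ΣQ_DR·Δt / A = 452.1 × 21600 / (1950 km²) = 5.008 mm.
The 1-cm UH is the DRH scaled by (10 mm)/d, so U_p = 137.50 × 10/5.008 = 275 m³/s.

U_p ≈ 275 m³/s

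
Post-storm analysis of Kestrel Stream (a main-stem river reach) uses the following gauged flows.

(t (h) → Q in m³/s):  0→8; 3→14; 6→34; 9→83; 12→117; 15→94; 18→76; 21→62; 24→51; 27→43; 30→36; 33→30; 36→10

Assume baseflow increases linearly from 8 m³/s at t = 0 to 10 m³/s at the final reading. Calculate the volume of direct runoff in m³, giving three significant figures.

V ≈ 5.84 × 10^6 m³

Direct-runoff ordinates (Q − Q_b): 0.00, 5.83, 25.67, 74.50, 108.33, 85.17, 67.00, 52.83, 41.67, 33.50, 26.33, 20.17, 0.00 m³/s.
ΣQ_DR = 541.0 m³/s.
With Δt = 3 h = 10800 s, V = ΣQ_DR · Δt = 541.0 × 10800 = 5.84 × 10^6 m³.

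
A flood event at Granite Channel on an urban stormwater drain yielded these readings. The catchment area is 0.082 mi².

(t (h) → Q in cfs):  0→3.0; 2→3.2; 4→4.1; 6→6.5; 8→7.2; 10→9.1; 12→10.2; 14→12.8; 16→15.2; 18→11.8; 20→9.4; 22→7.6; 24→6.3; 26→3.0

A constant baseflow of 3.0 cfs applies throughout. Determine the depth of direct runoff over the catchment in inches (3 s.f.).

Direct runoff: 0.0, 0.2, 1.1, 3.5, 4.2, 6.1, 7.2, 9.8, 12.2, 8.8, 6.4, 4.6, 3.3, 0.0 cfs; ΣQ_DR = 67.40 cfs.
V = ΣQ_DR · Δt = 67.40 × 7200 s = 4.853 × 10^5 ft³.
Over A = 0.082 mi², depth = V / A = 2.55 in.

d ≈ 2.55 in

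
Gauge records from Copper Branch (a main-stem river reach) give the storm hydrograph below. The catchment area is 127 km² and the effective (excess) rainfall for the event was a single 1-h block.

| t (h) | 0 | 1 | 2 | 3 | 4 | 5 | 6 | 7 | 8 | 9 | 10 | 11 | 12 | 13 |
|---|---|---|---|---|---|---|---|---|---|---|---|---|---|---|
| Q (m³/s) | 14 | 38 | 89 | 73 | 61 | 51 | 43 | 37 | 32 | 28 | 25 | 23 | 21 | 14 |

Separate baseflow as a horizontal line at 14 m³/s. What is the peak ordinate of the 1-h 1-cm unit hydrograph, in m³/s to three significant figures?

U_p ≈ 75.0 m³/s

Direct runoff: 0.0, 24.0, 75.0, 59.0, 47.0, 37.0, 29.0, 23.0, 18.0, 14.0, 11.0, 9.0, 7.0, 0.0 m³/s; ΣQ_DR = 353.0 m³/s, peak = 75.0 m³/s.
Runoff depth d = ΣQ_DR·Δt / A = 353.0 × 3600 / (127 km²) = 10.01 mm.
The 1-cm UH is the DRH scaled by (10 mm)/d, so U_p = 75.0 × 10/10.01 = 75.0 m³/s.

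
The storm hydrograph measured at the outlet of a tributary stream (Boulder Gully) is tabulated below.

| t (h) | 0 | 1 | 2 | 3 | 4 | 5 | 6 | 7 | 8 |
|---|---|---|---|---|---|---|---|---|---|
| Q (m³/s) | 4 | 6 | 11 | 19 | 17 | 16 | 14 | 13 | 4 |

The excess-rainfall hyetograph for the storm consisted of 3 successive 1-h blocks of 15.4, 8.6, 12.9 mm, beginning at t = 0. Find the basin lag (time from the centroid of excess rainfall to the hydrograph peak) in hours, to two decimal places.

Centroid of excess rainfall: t_c = Σ P_i·t̄_i / ΣP_i = 1.4322 h (block centres at 0.5, 1.5, 2.5 h).
Hydrograph peak occurs at t = 3 h, so basin lag t_L = 3 − 1.4322 = 1.57 h.

t_L ≈ 1.57 h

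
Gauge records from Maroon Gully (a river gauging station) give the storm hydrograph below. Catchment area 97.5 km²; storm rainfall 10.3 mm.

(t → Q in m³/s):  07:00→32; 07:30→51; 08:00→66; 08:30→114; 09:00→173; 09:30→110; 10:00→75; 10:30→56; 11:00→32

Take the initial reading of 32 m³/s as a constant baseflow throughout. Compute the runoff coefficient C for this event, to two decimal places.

ΣQ_DR = 421.0 m³/s; V = ΣQ_DR·Δt = 7.578 × 10^5 m³.
Runoff depth d = V / A = 7.772 mm.
C = d / P = 7.772 / 10.3 = 0.75.

C ≈ 0.75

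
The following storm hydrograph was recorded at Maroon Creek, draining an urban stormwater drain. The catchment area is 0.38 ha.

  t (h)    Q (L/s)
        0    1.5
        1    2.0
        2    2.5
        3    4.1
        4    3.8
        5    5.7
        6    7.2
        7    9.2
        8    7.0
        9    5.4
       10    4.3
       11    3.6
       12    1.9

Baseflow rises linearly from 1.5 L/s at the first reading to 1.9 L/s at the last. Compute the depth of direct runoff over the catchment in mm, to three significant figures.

Direct runoff: 0.00, 0.47, 0.93, 2.50, 2.17, 4.03, 5.50, 7.47, 5.23, 3.60, 2.47, 1.73, 0.00 L/s; ΣQ_DR = 36.10 L/s.
V = ΣQ_DR · Δt = 36.10 × 3600 s = 1.300 × 10^5 L.
Over A = 0.38 ha, depth = V / A = 34.2 mm.

d ≈ 34.2 mm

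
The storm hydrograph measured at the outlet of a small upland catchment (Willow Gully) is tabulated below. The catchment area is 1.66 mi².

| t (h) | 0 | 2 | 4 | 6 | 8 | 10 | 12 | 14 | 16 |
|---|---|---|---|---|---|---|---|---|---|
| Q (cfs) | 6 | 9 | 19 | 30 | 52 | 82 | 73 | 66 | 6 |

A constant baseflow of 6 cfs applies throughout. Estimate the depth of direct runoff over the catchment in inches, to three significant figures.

Direct runoff: 0.0, 3.0, 13.0, 24.0, 46.0, 76.0, 67.0, 60.0, 0.0 cfs; ΣQ_DR = 289.0 cfs.
V = ΣQ_DR · Δt = 289.0 × 7200 s = 2.081 × 10^6 ft³.
Over A = 1.66 mi², depth = V / A = 0.540 in.

d ≈ 0.540 in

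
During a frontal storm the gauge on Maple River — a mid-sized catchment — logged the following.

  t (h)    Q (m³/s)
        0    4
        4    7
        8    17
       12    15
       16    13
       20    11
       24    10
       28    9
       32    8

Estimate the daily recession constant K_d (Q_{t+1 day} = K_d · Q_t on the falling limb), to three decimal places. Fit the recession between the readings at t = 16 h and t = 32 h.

Between t = 16 h and t = 32 h the flow falls from 13 to 8 m³/s over 4×4 h = 16 h.
Per-interval ratio K = (8/13)^(1/4) = 0.8857; K_d = K^(24/4) = 0.483.

K_d ≈ 0.483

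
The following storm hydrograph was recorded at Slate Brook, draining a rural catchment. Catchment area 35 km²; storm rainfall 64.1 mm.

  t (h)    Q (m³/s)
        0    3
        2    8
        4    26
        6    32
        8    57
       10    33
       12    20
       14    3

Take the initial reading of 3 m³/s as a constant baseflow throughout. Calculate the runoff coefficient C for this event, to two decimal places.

C ≈ 0.51

ΣQ_DR = 158.0 m³/s; V = ΣQ_DR·Δt = 1.138 × 10^6 m³.
Runoff depth d = V / A = 32.50 mm.
C = d / P = 32.50 / 64.1 = 0.51.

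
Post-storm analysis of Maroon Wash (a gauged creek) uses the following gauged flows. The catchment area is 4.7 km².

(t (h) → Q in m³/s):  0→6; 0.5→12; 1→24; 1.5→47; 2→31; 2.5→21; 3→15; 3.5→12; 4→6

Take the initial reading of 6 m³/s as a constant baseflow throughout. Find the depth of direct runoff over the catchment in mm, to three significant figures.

Direct runoff: 0.0, 6.0, 18.0, 41.0, 25.0, 15.0, 9.0, 6.0, 0.0 m³/s; ΣQ_DR = 120.0 m³/s.
V = ΣQ_DR · Δt = 120.0 × 1800 s = 2.160 × 10^5 m³.
Over A = 4.7 km², depth = V / A = 46.0 mm.

d ≈ 46.0 mm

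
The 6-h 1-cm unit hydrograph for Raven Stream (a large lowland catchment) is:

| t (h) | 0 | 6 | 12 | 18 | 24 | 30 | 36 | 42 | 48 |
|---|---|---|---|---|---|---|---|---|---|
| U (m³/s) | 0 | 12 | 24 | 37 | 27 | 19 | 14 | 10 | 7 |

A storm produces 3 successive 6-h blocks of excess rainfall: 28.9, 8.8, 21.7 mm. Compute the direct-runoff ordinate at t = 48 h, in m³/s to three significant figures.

By discrete convolution, Q_j = Σ (P_i / 10 mm) · U_{j−i}.
At t = 48 h (j=8): Q = (28.9/10)·7 + (8.8/10)·10 + (21.7/10)·14 = 59.4 m³/s.

Q ≈ 59.4 m³/s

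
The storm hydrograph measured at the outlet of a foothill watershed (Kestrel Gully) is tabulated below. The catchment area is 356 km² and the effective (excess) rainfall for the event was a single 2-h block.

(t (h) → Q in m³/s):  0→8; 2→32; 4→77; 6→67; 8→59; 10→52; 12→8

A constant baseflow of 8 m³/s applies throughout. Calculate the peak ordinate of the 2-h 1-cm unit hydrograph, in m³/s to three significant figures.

Direct runoff: 0.0, 24.0, 69.0, 59.0, 51.0, 44.0, 0.0 m³/s; ΣQ_DR = 247.0 m³/s, peak = 69.0 m³/s.
Runoff depth d = ΣQ_DR·Δt / A = 247.0 × 7200 / (356 km²) = 4.996 mm.
The 1-cm UH is the DRH scaled by (10 mm)/d, so U_p = 69.0 × 10/4.996 = 138 m³/s.

U_p ≈ 138 m³/s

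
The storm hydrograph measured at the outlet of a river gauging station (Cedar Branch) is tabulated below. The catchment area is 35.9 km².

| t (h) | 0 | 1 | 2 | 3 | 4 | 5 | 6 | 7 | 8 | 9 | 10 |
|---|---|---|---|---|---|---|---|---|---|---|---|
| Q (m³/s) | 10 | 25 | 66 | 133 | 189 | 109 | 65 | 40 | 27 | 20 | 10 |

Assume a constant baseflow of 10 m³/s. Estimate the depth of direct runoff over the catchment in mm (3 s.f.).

d ≈ 58.6 mm

Direct runoff: 0.0, 15.0, 56.0, 123.0, 179.0, 99.0, 55.0, 30.0, 17.0, 10.0, 0.0 m³/s; ΣQ_DR = 584.0 m³/s.
V = ΣQ_DR · Δt = 584.0 × 3600 s = 2.102 × 10^6 m³.
Over A = 35.9 km², depth = V / A = 58.6 mm.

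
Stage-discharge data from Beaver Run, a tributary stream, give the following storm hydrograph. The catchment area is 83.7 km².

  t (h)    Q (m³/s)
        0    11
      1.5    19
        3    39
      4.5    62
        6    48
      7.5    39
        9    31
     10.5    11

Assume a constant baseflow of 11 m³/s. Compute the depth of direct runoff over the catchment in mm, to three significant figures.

d ≈ 11.1 mm

Direct runoff: 0.0, 8.0, 28.0, 51.0, 37.0, 28.0, 20.0, 0.0 m³/s; ΣQ_DR = 172.0 m³/s.
V = ΣQ_DR · Δt = 172.0 × 5400 s = 9.288 × 10^5 m³.
Over A = 83.7 km², depth = V / A = 11.1 mm.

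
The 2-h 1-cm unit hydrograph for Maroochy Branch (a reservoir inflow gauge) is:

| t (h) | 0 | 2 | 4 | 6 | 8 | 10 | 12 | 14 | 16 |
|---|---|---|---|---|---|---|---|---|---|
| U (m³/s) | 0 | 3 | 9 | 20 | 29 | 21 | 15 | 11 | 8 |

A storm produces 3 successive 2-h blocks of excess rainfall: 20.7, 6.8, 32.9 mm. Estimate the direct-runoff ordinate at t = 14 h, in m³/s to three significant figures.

By discrete convolution, Q_j = Σ (P_i / 10 mm) · U_{j−i}.
At t = 14 h (j=7): Q = (20.7/10)·11 + (6.8/10)·15 + (32.9/10)·21 = 102 m³/s.

Q ≈ 102 m³/s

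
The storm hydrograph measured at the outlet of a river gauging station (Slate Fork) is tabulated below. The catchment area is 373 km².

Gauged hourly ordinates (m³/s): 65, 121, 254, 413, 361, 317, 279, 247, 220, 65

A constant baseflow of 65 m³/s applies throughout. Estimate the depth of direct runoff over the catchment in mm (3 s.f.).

d ≈ 16.3 mm

Direct runoff: 0.0, 56.0, 189.0, 348.0, 296.0, 252.0, 214.0, 182.0, 155.0, 0.0 m³/s; ΣQ_DR = 1692 m³/s.
V = ΣQ_DR · Δt = 1692 × 3600 s = 6.091 × 10^6 m³.
Over A = 373 km², depth = V / A = 16.3 mm.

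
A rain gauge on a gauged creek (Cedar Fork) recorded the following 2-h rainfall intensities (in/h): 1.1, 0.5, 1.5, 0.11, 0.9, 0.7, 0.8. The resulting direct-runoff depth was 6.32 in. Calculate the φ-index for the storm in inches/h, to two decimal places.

Only the 6 blocks with intensity above φ contribute runoff: 1.1, 0.5, 1.5, 0.9, 0.7, 0.8 in/h.
Σ(I−φ)·Δt = d  ⇒  (1.1+0.5+1.5+0.9+0.7+0.8 − 6φ)·2 = 6.32
φ = (5.500 − 6.32/2) / 6 = 0.39 in/h.

φ ≈ 0.39 in/h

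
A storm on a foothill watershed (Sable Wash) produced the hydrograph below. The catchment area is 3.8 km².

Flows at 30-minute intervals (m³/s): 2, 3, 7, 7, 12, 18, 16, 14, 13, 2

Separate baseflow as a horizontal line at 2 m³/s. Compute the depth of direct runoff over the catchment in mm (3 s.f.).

d ≈ 35.1 mm

Direct runoff: 0.0, 1.0, 5.0, 5.0, 10.0, 16.0, 14.0, 12.0, 11.0, 0.0 m³/s; ΣQ_DR = 74.00 m³/s.
V = ΣQ_DR · Δt = 74.00 × 1800 s = 1.332 × 10^5 m³.
Over A = 3.8 km², depth = V / A = 35.1 mm.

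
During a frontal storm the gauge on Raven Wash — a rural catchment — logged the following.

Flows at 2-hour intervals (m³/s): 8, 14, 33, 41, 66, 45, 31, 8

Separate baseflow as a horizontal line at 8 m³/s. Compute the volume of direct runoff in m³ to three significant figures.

V ≈ 1.31 × 10^6 m³

Direct-runoff ordinates (Q − Q_b): 0.0, 6.0, 25.0, 33.0, 58.0, 37.0, 23.0, 0.0 m³/s.
ΣQ_DR = 182.0 m³/s.
With Δt = 2 h = 7200 s, V = ΣQ_DR · Δt = 182.0 × 7200 = 1.31 × 10^6 m³.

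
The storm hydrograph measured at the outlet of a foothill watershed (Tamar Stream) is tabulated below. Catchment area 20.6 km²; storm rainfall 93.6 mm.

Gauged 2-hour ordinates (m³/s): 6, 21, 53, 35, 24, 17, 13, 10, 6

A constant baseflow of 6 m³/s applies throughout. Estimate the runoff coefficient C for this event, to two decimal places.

C ≈ 0.49

ΣQ_DR = 131.0 m³/s; V = ΣQ_DR·Δt = 9.432 × 10^5 m³.
Runoff depth d = V / A = 45.79 mm.
C = d / P = 45.79 / 93.6 = 0.49.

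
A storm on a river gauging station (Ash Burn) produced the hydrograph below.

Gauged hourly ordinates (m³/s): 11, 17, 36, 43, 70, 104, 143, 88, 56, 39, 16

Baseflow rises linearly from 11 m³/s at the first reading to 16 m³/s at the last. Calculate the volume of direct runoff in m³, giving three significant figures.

V ≈ 1.71 × 10^6 m³

Direct-runoff ordinates (Q − Q_b): 0.00, 5.50, 24.00, 30.50, 57.00, 90.50, 129.00, 73.50, 41.00, 23.50, 0.00 m³/s.
ΣQ_DR = 474.5 m³/s.
With Δt = 1 h = 3600 s, V = ΣQ_DR · Δt = 474.5 × 3600 = 1.71 × 10^6 m³.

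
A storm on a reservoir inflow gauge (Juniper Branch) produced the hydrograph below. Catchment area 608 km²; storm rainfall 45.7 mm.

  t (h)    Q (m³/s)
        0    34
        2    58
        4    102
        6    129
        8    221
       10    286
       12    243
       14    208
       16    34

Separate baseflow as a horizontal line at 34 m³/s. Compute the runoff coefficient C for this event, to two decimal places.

ΣQ_DR = 1009 m³/s; V = ΣQ_DR·Δt = 7.265 × 10^6 m³.
Runoff depth d = V / A = 11.95 mm.
C = d / P = 11.95 / 45.7 = 0.26.

C ≈ 0.26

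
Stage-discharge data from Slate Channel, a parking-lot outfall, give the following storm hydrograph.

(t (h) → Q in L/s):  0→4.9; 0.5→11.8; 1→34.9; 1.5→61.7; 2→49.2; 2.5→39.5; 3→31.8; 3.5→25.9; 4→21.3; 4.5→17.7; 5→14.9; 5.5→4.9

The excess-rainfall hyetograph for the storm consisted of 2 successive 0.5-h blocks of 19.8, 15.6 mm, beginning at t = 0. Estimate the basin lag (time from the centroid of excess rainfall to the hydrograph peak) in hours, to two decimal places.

t_L ≈ 1.03 h

Centroid of excess rainfall: t_c = Σ P_i·t̄_i / ΣP_i = 0.4703 h (block centres at 0.25, 0.75 h).
Hydrograph peak occurs at t = 1.5 h, so basin lag t_L = 1.5 − 0.4703 = 1.03 h.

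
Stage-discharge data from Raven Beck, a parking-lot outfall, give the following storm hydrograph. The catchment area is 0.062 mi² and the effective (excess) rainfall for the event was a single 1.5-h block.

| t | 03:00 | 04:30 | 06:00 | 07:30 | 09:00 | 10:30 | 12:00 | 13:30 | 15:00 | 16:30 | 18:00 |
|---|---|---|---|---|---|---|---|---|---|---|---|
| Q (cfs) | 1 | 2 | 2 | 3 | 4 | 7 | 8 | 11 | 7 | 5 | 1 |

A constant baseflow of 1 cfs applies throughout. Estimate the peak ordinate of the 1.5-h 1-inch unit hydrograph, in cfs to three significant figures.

U_p ≈ 6.67 cfs

Direct runoff: 0.0, 1.0, 1.0, 2.0, 3.0, 6.0, 7.0, 10.0, 6.0, 4.0, 0.0 cfs; ΣQ_DR = 40.00 cfs, peak = 10.0 cfs.
Runoff depth d = ΣQ_DR·Δt / A = 40.00 × 5400 / (0.062 mi²) = 1.500 in.
The 1-inch UH is the DRH scaled by (1 in)/d, so U_p = 10.0 × 1/1.500 = 6.67 cfs.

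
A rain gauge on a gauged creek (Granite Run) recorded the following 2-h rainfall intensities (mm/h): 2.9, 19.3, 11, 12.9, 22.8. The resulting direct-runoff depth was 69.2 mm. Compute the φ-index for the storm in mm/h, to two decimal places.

φ ≈ 7.85 mm/h

Only the 4 blocks with intensity above φ contribute runoff: 19.3, 11, 12.9, 22.8 mm/h.
Σ(I−φ)·Δt = d  ⇒  (19.3+11+12.9+22.8 − 4φ)·2 = 69.2
φ = (66.00 − 69.2/2) / 4 = 7.85 mm/h.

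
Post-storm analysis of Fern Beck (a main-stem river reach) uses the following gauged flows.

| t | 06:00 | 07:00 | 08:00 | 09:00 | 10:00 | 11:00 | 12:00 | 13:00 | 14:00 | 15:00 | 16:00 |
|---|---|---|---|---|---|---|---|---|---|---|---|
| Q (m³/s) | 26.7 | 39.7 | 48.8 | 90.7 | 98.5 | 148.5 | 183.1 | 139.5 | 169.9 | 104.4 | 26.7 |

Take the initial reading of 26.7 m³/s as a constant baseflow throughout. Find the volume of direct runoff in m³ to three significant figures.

V ≈ 2.82 × 10^6 m³

Direct-runoff ordinates (Q − Q_b): 0.0, 13.0, 22.1, 64.0, 71.8, 121.8, 156.4, 112.8, 143.2, 77.7, 0.0 m³/s.
ΣQ_DR = 782.8 m³/s.
With Δt = 1 h = 3600 s, V = ΣQ_DR · Δt = 782.8 × 3600 = 2.82 × 10^6 m³.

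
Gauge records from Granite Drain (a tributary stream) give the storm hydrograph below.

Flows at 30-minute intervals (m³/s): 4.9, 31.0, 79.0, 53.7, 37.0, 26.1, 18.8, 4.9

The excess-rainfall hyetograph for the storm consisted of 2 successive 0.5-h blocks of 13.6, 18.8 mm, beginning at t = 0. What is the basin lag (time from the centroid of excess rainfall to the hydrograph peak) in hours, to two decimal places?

t_L ≈ 0.46 h

Centroid of excess rainfall: t_c = Σ P_i·t̄_i / ΣP_i = 0.5401 h (block centres at 0.25, 0.75 h).
Hydrograph peak occurs at t = 1 h, so basin lag t_L = 1 − 0.5401 = 0.46 h.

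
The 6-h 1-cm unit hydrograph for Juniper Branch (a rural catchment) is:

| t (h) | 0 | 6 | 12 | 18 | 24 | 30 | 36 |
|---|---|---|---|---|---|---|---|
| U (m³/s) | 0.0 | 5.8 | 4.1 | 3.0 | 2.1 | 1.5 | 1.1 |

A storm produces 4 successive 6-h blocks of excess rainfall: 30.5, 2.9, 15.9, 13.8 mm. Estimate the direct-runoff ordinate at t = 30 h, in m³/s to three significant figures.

By discrete convolution, Q_j = Σ (P_i / 10 mm) · U_{j−i}.
At t = 30 h (j=5): Q = (30.5/10)·1.5 + (2.9/10)·2.1 + (15.9/10)·3.0 + (13.8/10)·4.1 = 15.6 m³/s.

Q ≈ 15.6 m³/s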